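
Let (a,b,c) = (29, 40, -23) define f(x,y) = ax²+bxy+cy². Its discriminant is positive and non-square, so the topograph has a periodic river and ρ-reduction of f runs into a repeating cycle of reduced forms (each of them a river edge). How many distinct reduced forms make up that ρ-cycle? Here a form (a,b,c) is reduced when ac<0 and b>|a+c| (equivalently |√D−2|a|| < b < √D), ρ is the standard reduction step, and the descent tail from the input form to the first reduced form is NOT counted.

D = 4268, ⌊√D⌋ = 65
river: ρ → (-23,52,17)
river: ρ → (17,50,-26)
river: ρ → (-26,54,13)
river: ρ → (13,50,-34)
river: ρ → (-34,18,29)
river: ρ → (29,40,-23)
ρ-cycle length = 6 (tail of 0 descent steps not counted)

6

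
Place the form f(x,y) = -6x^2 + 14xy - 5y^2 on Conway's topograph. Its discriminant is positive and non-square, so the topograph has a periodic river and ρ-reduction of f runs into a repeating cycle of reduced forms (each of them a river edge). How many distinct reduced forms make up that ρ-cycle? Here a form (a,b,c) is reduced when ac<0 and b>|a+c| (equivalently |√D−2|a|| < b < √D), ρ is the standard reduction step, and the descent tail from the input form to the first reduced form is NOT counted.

D = 76, ⌊√D⌋ = 8
descent: ρ → (-5,6,2)  [lands on river]
river: ρ → (2,6,-5)
river: ρ → (-5,4,3)
river: ρ → (3,8,-1)
river: ρ → (-1,8,3)
river: ρ → (3,4,-5)
ρ-cycle length = 6 (tail of 1 descent step not counted)

6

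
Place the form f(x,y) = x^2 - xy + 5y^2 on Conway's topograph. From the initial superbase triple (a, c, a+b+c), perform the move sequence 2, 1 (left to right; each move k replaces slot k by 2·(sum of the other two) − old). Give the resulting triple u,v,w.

start (1,5,5) = (f(1,0),f(0,1),f(1,1))
replace slot 2: 2·(1+5) − 5 = 7 → (1,7,5)
replace slot 1: 2·(7+5) − 1 = 23 → (23,7,5)

23,7,5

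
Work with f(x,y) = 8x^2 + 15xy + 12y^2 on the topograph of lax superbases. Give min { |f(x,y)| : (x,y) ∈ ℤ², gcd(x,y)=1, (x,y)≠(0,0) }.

translate: b→-1 (≡15 mod 16), so (8,15,12)→(8,-1,5)
flip: (8,-1,5)→(5,1,8)
reduced (well bottom): (5,1,8) with a≤c, −a<b≤a
well minimum = a = 5

5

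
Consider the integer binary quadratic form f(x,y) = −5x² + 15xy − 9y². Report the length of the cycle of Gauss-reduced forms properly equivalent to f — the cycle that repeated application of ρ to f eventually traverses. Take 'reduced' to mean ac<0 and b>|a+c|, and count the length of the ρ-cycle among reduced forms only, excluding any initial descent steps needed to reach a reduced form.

D = 45, ⌊√D⌋ = 6
descent: ρ → (-9,3,1)
descent: ρ → (1,5,-5)  [lands on river]
river: ρ → (-5,5,1)
ρ-cycle length = 2 (tail of 2 descent steps not counted)

2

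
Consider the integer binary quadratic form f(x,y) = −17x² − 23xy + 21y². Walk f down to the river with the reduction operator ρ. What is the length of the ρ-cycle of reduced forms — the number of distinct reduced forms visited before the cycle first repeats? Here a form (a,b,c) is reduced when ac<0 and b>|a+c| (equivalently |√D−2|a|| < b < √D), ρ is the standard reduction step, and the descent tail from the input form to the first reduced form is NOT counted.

D = 1957, ⌊√D⌋ = 44
descent: ρ → (21,23,-17)  [lands on river]
river: ρ → (-17,11,27)
river: ρ → (27,43,-1)
river: ρ → (-1,43,27)
river: ρ → (27,11,-17)
river: ρ → (-17,23,21)
river: ρ → (21,19,-19)
river: ρ → (-19,19,21)
ρ-cycle length = 8 (tail of 1 descent step not counted)

8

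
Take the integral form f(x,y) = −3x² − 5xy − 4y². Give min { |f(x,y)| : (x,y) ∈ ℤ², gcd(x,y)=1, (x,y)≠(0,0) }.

translate: b→-1 (≡5 mod 6), so (3,5,4)→(3,-1,2)
flip: (3,-1,2)→(2,1,3)
reduced (well bottom): (2,1,3) with a≤c, −a<b≤a
well minimum |f| = |-2| = 2 (negative-definite)

2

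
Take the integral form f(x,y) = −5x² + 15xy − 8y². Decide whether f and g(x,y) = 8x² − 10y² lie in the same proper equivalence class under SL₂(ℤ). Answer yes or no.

D₁ = 65, D₂ = 320
discriminants differ ⇒ not SL₂(ℤ)-equivalent

no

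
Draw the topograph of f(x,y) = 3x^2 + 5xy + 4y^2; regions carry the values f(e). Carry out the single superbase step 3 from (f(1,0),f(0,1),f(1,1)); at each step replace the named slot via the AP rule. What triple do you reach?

start (3,4,12) = (f(1,0),f(0,1),f(1,1))
replace slot 3: 2·(3+4) − 12 = 2 → (3,4,2)

3,4,2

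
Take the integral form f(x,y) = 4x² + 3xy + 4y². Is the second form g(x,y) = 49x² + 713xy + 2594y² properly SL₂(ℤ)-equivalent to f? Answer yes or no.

D₁ = -55, D₂ = -55
f: reduced (well bottom): (4,3,4) with a≤c, −a<b≤a
g: translate: b→27 (≡713 mod 98), so (49,713,2594)→(49,27,4)
g: flip: (49,27,4)→(4,-27,49)
g: translate: b→-3 (≡-27 mod 8), so (4,-27,49)→(4,-3,4)
g: flip: (4,-3,4)→(4,3,4)
g: reduced (well bottom): (4,3,4) with a≤c, −a<b≤a
reduced forms (4, 3, 4) vs (4, 3, 4) ⇒ equivalent

yes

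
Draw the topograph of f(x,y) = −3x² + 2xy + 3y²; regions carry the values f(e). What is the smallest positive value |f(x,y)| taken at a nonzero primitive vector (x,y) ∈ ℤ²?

river: ρ → (3,4,-2)
river: ρ → (-2,4,3)
river: ρ → (3,2,-3)
river: ρ → (-3,4,2)
river: ρ → (2,4,-3)
river: ρ → (-3,2,3)
closes: descent 0, river 6
min |a| on river = 2

2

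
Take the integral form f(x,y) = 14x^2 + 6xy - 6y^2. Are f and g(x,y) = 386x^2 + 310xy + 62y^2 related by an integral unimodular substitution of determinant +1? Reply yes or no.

D₁ = 372, D₂ = 372
river cycle of f (length 2): (-6, 18, 2), (2, 18, -6)
river cycle of g (length 2): (-6, 18, 2), (2, 18, -6)
cycles coincide ⇒ equivalent

yes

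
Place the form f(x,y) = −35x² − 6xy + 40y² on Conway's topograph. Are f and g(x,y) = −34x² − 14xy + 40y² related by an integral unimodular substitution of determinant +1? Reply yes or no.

D₁ = 5636, D₂ = 5636
river cycle of f (length 74): (40, 6, -35), (-35, 64, 11), (11, 68, -23), (-23, 70, 8), (8, 74, -5), (-5, 66, 64), (64, 62, -7), (-7, 64, 55), (55, 46, -16), (-16, 50, 49), … (64 more)
river cycle of g (length 70): (40, 14, -34), (-34, 54, 20), (20, 66, -16), (-16, 62, 28), (28, 50, -28), (-28, 62, 16), (16, 66, -20), (-20, 54, 34), (34, 14, -40), (-40, 66, 8), … (60 more)
cycles differ ⇒ inequivalent

no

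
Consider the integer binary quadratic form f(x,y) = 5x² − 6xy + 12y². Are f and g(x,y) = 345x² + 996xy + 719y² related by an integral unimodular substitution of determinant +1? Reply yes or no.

D₁ = -204, D₂ = -204
f: translate: b→4 (≡-6 mod 10), so (5,-6,12)→(5,4,11)
f: reduced (well bottom): (5,4,11) with a≤c, −a<b≤a
g: translate: b→306 (≡996 mod 690), so (345,996,719)→(345,306,68)
g: flip: (345,306,68)→(68,-306,345)
g: translate: b→-34 (≡-306 mod 136), so (68,-306,345)→(68,-34,5)
g: flip: (68,-34,5)→(5,34,68)
g: translate: b→4 (≡34 mod 10), so (5,34,68)→(5,4,11)
g: reduced (well bottom): (5,4,11) with a≤c, −a<b≤a
reduced forms (5, 4, 11) vs (5, 4, 11) ⇒ equivalent

yes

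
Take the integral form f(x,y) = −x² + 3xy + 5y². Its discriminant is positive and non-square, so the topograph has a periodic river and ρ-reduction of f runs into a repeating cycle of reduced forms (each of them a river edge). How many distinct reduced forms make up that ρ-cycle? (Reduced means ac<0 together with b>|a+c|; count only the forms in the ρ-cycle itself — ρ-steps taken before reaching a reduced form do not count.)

D = 29, ⌊√D⌋ = 5
descent: ρ → (5,-3,-1)
descent: ρ → (-1,5,1)  [lands on river]
river: ρ → (1,5,-1)
ρ-cycle length = 2 (tail of 2 descent steps not counted)

2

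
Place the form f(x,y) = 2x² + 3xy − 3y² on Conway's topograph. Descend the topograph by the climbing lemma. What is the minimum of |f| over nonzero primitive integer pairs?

river: ρ → (-3,3,2)
river: ρ → (2,5,-1)
river: ρ → (-1,5,2)
river: ρ → (2,3,-3)
closes: descent 0, river 4
min |a| on river = 1

1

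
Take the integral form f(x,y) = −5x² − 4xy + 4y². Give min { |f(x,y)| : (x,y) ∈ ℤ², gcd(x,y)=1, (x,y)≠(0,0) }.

descent: ρ → (4,4,-5)  [lands on river]
river: ρ → (-5,6,3)
river: ρ → (3,6,-5)
river: ρ → (-5,4,4)
closes: descent 1, river 4
min |a| on river = 3

3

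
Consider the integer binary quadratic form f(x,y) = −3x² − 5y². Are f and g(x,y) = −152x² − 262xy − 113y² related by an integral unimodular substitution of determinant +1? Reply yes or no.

D₁ = -60, D₂ = -60
f is negative-definite; reduce −f:
−f: reduced (well bottom): (3,0,5) with a≤c, −a<b≤a
flip sign back: reduced form of f is (-3,0,-5)
g is negative-definite; reduce −g:
−g: translate: b→-42 (≡262 mod 304), so (152,262,113)→(152,-42,3)
−g: flip: (152,-42,3)→(3,42,152)
−g: translate: b→0 (≡42 mod 6), so (3,42,152)→(3,0,5)
−g: reduced (well bottom): (3,0,5) with a≤c, −a<b≤a
flip sign back: reduced form of g is (-3,0,-5)
reduced forms (-3, 0, -5) vs (-3, 0, -5) ⇒ equivalent

yes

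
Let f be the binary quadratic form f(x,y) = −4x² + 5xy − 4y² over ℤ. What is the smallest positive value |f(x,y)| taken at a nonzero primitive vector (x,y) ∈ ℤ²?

translate: b→3 (≡-5 mod 8), so (4,-5,4)→(4,3,3)
flip: (4,3,3)→(3,-3,4)
translate: b→3 (≡-3 mod 6), so (3,-3,4)→(3,3,4)
reduced (well bottom): (3,3,4) with a≤c, −a<b≤a
well minimum |f| = |-3| = 3 (negative-definite)

3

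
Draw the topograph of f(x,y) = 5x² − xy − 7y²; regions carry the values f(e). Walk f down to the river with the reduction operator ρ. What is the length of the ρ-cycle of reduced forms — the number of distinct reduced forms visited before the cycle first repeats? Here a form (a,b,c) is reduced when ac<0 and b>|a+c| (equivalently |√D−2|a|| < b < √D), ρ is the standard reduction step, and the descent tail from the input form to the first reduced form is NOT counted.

D = 141, ⌊√D⌋ = 11
descent: ρ → (-7,1,5)
descent: ρ → (5,9,-3)  [lands on river]
river: ρ → (-3,9,5)
river: ρ → (5,11,-1)
river: ρ → (-1,11,5)
ρ-cycle length = 4 (tail of 2 descent steps not counted)

4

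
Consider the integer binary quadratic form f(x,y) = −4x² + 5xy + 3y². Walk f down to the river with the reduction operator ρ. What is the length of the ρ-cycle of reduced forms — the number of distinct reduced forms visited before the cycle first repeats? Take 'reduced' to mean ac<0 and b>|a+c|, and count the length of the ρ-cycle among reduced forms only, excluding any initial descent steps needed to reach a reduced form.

D = 73, ⌊√D⌋ = 8
river: ρ → (3,7,-2)
river: ρ → (-2,5,6)
river: ρ → (6,7,-1)
river: ρ → (-1,7,6)
river: ρ → (6,5,-2)
river: ρ → (-2,7,3)
river: ρ → (3,5,-4)
river: ρ → (-4,3,4)
river: ρ → (4,5,-3)
river: ρ → (-3,7,2)
river: ρ → (2,5,-6)
river: ρ → (-6,7,1)
river: ρ → (1,7,-6)
river: ρ → (-6,5,2)
river: ρ → (2,7,-3)
river: ρ → (-3,5,4)
river: ρ → (4,3,-4)
river: ρ → (-4,5,3)
ρ-cycle length = 18 (tail of 0 descent steps not counted)

18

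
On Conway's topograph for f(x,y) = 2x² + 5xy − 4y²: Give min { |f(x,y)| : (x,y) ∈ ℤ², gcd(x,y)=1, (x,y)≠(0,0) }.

river: ρ → (-4,3,3)
river: ρ → (3,3,-4)
river: ρ → (-4,5,2)
river: ρ → (2,7,-1)
river: ρ → (-1,7,2)
river: ρ → (2,5,-4)
closes: descent 0, river 6
min |a| on river = 1

1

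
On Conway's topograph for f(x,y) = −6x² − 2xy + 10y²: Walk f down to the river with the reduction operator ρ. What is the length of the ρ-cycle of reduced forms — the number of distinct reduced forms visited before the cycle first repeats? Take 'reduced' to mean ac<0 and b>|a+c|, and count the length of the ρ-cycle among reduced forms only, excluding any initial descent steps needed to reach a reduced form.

D = 244, ⌊√D⌋ = 15
descent: ρ → (10,2,-6)
descent: ρ → (-6,10,6)  [lands on river]
river: ρ → (6,14,-2)
river: ρ → (-2,14,6)
river: ρ → (6,10,-6)
river: ρ → (-6,14,2)
river: ρ → (2,14,-6)
ρ-cycle length = 6 (tail of 2 descent steps not counted)

6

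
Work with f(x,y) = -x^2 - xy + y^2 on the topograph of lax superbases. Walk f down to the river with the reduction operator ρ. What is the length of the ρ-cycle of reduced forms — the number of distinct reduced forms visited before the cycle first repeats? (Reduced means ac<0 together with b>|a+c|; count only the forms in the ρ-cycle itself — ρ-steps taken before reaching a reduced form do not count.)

D = 5, ⌊√D⌋ = 2
descent: ρ → (1,1,-1)  [lands on river]
river: ρ → (-1,1,1)
ρ-cycle length = 2 (tail of 1 descent step not counted)

2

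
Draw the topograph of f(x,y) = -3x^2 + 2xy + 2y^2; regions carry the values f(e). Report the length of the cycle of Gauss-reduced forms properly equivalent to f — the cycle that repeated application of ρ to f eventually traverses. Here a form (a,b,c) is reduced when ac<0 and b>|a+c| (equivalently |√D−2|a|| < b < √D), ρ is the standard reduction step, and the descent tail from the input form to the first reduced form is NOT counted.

D = 28, ⌊√D⌋ = 5
river: ρ → (2,2,-3)
river: ρ → (-3,4,1)
river: ρ → (1,4,-3)
river: ρ → (-3,2,2)
ρ-cycle length = 4 (tail of 0 descent steps not counted)

4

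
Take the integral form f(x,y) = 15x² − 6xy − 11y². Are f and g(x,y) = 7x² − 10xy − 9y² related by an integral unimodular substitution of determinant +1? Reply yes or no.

D₁ = 696, D₂ = 352
discriminants differ ⇒ not SL₂(ℤ)-equivalent

no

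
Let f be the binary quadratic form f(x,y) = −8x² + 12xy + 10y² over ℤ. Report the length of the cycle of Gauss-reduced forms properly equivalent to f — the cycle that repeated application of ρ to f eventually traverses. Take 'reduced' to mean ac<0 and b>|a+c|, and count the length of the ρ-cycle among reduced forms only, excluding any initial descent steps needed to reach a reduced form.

D = 464, ⌊√D⌋ = 21
river: ρ → (10,8,-10)
river: ρ → (-10,12,8)
river: ρ → (8,20,-2)
river: ρ → (-2,20,8)
river: ρ → (8,12,-10)
river: ρ → (-10,8,10)
river: ρ → (10,12,-8)
river: ρ → (-8,20,2)
river: ρ → (2,20,-8)
river: ρ → (-8,12,10)
ρ-cycle length = 10 (tail of 0 descent steps not counted)

10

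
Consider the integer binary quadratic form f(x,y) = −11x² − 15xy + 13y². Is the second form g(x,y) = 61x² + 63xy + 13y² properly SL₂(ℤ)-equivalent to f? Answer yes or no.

D₁ = 797, D₂ = 797
river cycle of f (length 14): (13, 15, -11), (-11, 7, 17), (17, 27, -1), (-1, 27, 17), (17, 7, -11), (-11, 15, 13), (13, 11, -13), (-13, 15, 11), (11, 7, -17), (-17, 27, 1), … (4 more)
river cycle of g (length 14): (13, 15, -11), (-11, 7, 17), (17, 27, -1), (-1, 27, 17), (17, 7, -11), (-11, 15, 13), (13, 11, -13), (-13, 15, 11), (11, 7, -17), (-17, 27, 1), … (4 more)
cycles coincide ⇒ equivalent

yes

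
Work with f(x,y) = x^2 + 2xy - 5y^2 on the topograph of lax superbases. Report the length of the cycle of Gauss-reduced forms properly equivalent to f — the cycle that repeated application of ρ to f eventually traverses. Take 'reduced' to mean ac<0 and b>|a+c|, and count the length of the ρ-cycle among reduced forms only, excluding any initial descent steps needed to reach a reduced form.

D = 24, ⌊√D⌋ = 4
descent: ρ → (-5,-2,1)
descent: ρ → (1,4,-2)  [lands on river]
river: ρ → (-2,4,1)
ρ-cycle length = 2 (tail of 2 descent steps not counted)

2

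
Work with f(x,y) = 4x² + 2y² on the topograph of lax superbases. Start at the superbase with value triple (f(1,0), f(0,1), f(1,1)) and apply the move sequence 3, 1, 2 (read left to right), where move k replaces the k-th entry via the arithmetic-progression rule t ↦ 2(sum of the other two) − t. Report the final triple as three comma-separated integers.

start (4,2,6) = (f(1,0),f(0,1),f(1,1))
replace slot 3: 2·(4+2) − 6 = 6 → (4,2,6)
replace slot 1: 2·(2+6) − 4 = 12 → (12,2,6)
replace slot 2: 2·(12+6) − 2 = 34 → (12,34,6)

12,34,6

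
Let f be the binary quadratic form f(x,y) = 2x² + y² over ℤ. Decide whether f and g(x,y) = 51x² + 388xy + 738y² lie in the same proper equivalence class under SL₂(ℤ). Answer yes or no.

D₁ = -8, D₂ = -8
f: flip: (2,0,1)→(1,0,2)
f: reduced (well bottom): (1,0,2) with a≤c, −a<b≤a
g: translate: b→-20 (≡388 mod 102), so (51,388,738)→(51,-20,2)
g: flip: (51,-20,2)→(2,20,51)
g: translate: b→0 (≡20 mod 4), so (2,20,51)→(2,0,1)
g: flip: (2,0,1)→(1,0,2)
g: reduced (well bottom): (1,0,2) with a≤c, −a<b≤a
reduced forms (1, 0, 2) vs (1, 0, 2) ⇒ equivalent

yes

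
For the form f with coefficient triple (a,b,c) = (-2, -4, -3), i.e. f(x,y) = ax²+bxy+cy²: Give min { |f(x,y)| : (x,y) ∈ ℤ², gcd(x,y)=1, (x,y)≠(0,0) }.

translate: b→0 (≡4 mod 4), so (2,4,3)→(2,0,1)
flip: (2,0,1)→(1,0,2)
reduced (well bottom): (1,0,2) with a≤c, −a<b≤a
well minimum |f| = |-1| = 1 (negative-definite)

1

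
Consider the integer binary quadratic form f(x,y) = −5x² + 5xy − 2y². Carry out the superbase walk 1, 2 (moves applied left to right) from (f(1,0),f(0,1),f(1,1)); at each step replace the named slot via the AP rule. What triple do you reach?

start (-5,-2,-2) = (f(1,0),f(0,1),f(1,1))
replace slot 1: 2·((-2)+(-2)) − (-5) = -3 → (-3,-2,-2)
replace slot 2: 2·((-3)+(-2)) − (-2) = -8 → (-3,-8,-2)

-3,-8,-2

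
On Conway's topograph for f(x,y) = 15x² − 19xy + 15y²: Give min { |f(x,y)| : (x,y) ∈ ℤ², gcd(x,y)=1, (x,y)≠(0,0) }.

translate: b→11 (≡-19 mod 30), so (15,-19,15)→(15,11,11)
flip: (15,11,11)→(11,-11,15)
translate: b→11 (≡-11 mod 22), so (11,-11,15)→(11,11,15)
reduced (well bottom): (11,11,15) with a≤c, −a<b≤a
well minimum = a = 11

11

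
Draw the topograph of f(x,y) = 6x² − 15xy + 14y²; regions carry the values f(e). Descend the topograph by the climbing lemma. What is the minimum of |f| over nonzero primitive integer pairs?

translate: b→-3 (≡-15 mod 12), so (6,-15,14)→(6,-3,5)
flip: (6,-3,5)→(5,3,6)
reduced (well bottom): (5,3,6) with a≤c, −a<b≤a
well minimum = a = 5

5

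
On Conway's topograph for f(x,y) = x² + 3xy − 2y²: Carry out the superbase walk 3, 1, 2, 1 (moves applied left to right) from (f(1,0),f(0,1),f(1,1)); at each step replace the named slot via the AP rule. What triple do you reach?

start (1,-2,2) = (f(1,0),f(0,1),f(1,1))
replace slot 3: 2·(1+(-2)) − 2 = -4 → (1,-2,-4)
replace slot 1: 2·((-2)+(-4)) − 1 = -13 → (-13,-2,-4)
replace slot 2: 2·((-13)+(-4)) − (-2) = -32 → (-13,-32,-4)
replace slot 1: 2·((-32)+(-4)) − (-13) = -59 → (-59,-32,-4)

-59,-32,-4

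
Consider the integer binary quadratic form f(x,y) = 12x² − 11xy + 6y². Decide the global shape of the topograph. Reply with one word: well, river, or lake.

D = b²−4ac = (-11)² − 4·12·6 = -167
D < 0 ⇒ definite ⇒ every region one sign ⇒ single well

well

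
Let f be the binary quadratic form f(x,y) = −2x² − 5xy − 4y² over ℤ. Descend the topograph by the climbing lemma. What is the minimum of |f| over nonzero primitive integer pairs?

translate: b→1 (≡5 mod 4), so (2,5,4)→(2,1,1)
flip: (2,1,1)→(1,-1,2)
translate: b→1 (≡-1 mod 2), so (1,-1,2)→(1,1,2)
reduced (well bottom): (1,1,2) with a≤c, −a<b≤a
well minimum |f| = |-1| = 1 (negative-definite)

1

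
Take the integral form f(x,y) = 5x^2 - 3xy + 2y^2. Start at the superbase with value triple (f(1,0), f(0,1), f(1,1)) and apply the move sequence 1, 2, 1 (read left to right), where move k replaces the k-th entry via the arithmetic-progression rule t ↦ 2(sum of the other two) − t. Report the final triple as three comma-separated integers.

start (5,2,4) = (f(1,0),f(0,1),f(1,1))
replace slot 1: 2·(2+4) − 5 = 7 → (7,2,4)
replace slot 2: 2·(7+4) − 2 = 20 → (7,20,4)
replace slot 1: 2·(20+4) − 7 = 41 → (41,20,4)

41,20,4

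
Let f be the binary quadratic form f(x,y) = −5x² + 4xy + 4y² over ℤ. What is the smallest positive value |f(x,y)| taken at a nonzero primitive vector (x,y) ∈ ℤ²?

river: ρ → (4,4,-5)
river: ρ → (-5,6,3)
river: ρ → (3,6,-5)
river: ρ → (-5,4,4)
closes: descent 0, river 4
min |a| on river = 3

3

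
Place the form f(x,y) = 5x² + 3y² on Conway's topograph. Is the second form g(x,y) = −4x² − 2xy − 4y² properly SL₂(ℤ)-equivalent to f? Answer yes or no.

D₁ = -60, D₂ = -60
f: flip: (5,0,3)→(3,0,5)
f: reduced (well bottom): (3,0,5) with a≤c, −a<b≤a
g is negative-definite; reduce −g:
−g: reduced (well bottom): (4,2,4) with a≤c, −a<b≤a
flip sign back: reduced form of g is (-4,-2,-4)
reduced forms (3, 0, 5) vs (-4, -2, -4) ⇒ inequivalent

no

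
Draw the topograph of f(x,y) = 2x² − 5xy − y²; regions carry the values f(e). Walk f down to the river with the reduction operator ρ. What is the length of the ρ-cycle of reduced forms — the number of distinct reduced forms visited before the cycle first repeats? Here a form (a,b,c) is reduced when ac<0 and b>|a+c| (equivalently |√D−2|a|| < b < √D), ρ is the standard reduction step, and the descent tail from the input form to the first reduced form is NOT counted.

D = 33, ⌊√D⌋ = 5
descent: ρ → (-1,5,2)  [lands on river]
river: ρ → (2,3,-3)
river: ρ → (-3,3,2)
river: ρ → (2,5,-1)
ρ-cycle length = 4 (tail of 1 descent step not counted)

4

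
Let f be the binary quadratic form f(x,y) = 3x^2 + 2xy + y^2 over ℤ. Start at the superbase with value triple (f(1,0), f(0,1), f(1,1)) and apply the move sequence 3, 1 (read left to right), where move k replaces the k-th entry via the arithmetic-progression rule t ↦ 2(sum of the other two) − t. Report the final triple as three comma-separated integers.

start (3,1,6) = (f(1,0),f(0,1),f(1,1))
replace slot 3: 2·(3+1) − 6 = 2 → (3,1,2)
replace slot 1: 2·(1+2) − 3 = 3 → (3,1,2)

3,1,2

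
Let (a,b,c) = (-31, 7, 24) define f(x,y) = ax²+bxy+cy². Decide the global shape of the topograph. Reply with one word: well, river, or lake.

D = b²−4ac = 7² − 4·(-31)·24 = 3025
D = 55² is a perfect square ⇒ form factors over ℤ ⇒ lakes

lake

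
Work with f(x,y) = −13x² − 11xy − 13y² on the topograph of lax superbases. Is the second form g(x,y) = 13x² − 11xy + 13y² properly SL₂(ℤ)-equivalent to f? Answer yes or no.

D₁ = -555, D₂ = -555
f is negative-definite; reduce −f:
−f: reduced (well bottom): (13,11,13) with a≤c, −a<b≤a
flip sign back: reduced form of f is (-13,-11,-13)
g: flip: (13,-11,13)→(13,11,13)
g: reduced (well bottom): (13,11,13) with a≤c, −a<b≤a
reduced forms (-13, -11, -13) vs (13, 11, 13) ⇒ inequivalent

no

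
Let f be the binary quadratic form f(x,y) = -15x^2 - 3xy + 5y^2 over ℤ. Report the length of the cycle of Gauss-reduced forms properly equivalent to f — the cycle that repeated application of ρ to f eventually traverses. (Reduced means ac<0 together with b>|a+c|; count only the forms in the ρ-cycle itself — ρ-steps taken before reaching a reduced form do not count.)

D = 309, ⌊√D⌋ = 17
descent: ρ → (5,13,-7)  [lands on river]
river: ρ → (-7,15,3)
river: ρ → (3,15,-7)
river: ρ → (-7,13,5)
river: ρ → (5,17,-1)
river: ρ → (-1,17,5)
ρ-cycle length = 6 (tail of 1 descent step not counted)

6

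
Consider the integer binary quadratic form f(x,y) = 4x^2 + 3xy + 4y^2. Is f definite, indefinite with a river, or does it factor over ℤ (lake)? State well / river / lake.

D = b²−4ac = 3² − 4·4·4 = -55
D < 0 ⇒ definite ⇒ every region one sign ⇒ single well

well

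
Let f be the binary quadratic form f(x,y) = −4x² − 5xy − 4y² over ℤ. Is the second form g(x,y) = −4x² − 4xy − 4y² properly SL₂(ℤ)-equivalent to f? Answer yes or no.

D₁ = -39, D₂ = -48
discriminants differ ⇒ not SL₂(ℤ)-equivalent

no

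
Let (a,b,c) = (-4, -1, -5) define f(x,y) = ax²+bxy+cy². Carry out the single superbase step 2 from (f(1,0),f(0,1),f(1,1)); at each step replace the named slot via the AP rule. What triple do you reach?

start (-4,-5,-10) = (f(1,0),f(0,1),f(1,1))
replace slot 2: 2·((-4)+(-10)) − (-5) = -23 → (-4,-23,-10)

-4,-23,-10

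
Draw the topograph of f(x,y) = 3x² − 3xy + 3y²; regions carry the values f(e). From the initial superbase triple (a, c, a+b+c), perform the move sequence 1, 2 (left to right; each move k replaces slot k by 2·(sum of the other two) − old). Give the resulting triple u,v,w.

start (3,3,3) = (f(1,0),f(0,1),f(1,1))
replace slot 1: 2·(3+3) − 3 = 9 → (9,3,3)
replace slot 2: 2·(9+3) − 3 = 21 → (9,21,3)

9,21,3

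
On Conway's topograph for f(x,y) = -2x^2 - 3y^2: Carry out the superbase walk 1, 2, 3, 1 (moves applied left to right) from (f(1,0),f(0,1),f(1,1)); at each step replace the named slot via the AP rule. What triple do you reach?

start (-2,-3,-5) = (f(1,0),f(0,1),f(1,1))
replace slot 1: 2·((-3)+(-5)) − (-2) = -14 → (-14,-3,-5)
replace slot 2: 2·((-14)+(-5)) − (-3) = -35 → (-14,-35,-5)
replace slot 3: 2·((-14)+(-35)) − (-5) = -93 → (-14,-35,-93)
replace slot 1: 2·((-35)+(-93)) − (-14) = -242 → (-242,-35,-93)

-242,-35,-93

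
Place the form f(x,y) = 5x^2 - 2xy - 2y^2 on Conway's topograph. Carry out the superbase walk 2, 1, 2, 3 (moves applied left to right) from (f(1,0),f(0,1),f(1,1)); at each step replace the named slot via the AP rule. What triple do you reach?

start (5,-2,1) = (f(1,0),f(0,1),f(1,1))
replace slot 2: 2·(5+1) − (-2) = 14 → (5,14,1)
replace slot 1: 2·(14+1) − 5 = 25 → (25,14,1)
replace slot 2: 2·(25+1) − 14 = 38 → (25,38,1)
replace slot 3: 2·(25+38) − 1 = 125 → (25,38,125)

25,38,125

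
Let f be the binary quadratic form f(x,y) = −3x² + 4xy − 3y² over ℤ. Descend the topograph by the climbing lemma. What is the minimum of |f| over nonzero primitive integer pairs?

translate: b→2 (≡-4 mod 6), so (3,-4,3)→(3,2,2)
flip: (3,2,2)→(2,-2,3)
translate: b→2 (≡-2 mod 4), so (2,-2,3)→(2,2,3)
reduced (well bottom): (2,2,3) with a≤c, −a<b≤a
well minimum |f| = |-2| = 2 (negative-definite)

2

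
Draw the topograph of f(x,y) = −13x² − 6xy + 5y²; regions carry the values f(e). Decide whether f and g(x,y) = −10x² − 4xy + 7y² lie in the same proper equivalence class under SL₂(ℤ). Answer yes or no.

D₁ = 296, D₂ = 296
river cycle of f (length 6): (5, 16, -2), (-2, 16, 5), (5, 14, -5), (-5, 16, 2), (2, 16, -5), (-5, 14, 5)
river cycle of g (length 10): (7, 4, -10), (-10, 16, 1), (1, 16, -10), (-10, 4, 7), (7, 10, -7), (-7, 4, 10), (10, 16, -1), (-1, 16, 10), (10, 4, -7), (-7, 10, 7)
cycles differ ⇒ inequivalent

no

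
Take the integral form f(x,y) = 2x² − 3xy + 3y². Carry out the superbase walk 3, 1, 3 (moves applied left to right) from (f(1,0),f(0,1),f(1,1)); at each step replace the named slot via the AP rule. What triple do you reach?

start (2,3,2) = (f(1,0),f(0,1),f(1,1))
replace slot 3: 2·(2+3) − 2 = 8 → (2,3,8)
replace slot 1: 2·(3+8) − 2 = 20 → (20,3,8)
replace slot 3: 2·(20+3) − 8 = 38 → (20,3,38)

20,3,38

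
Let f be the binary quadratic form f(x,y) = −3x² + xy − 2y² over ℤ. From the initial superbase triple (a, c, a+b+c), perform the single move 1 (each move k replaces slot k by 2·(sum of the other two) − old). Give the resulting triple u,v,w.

start (-3,-2,-4) = (f(1,0),f(0,1),f(1,1))
replace slot 1: 2·((-2)+(-4)) − (-3) = -9 → (-9,-2,-4)

-9,-2,-4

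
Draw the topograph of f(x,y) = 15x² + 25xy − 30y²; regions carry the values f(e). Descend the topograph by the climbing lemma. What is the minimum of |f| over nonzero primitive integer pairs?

river: ρ → (-30,35,10)
river: ρ → (10,45,-10)
river: ρ → (-10,35,30)
river: ρ → (30,25,-15)
river: ρ → (-15,35,20)
river: ρ → (20,45,-5)
river: ρ → (-5,45,20)
river: ρ → (20,35,-15)
river: ρ → (-15,25,30)
river: ρ → (30,35,-10)
river: ρ → (-10,45,10)
river: ρ → (10,35,-30)
river: ρ → (-30,25,15)
river: ρ → (15,35,-20)
river: ρ → (-20,45,5)
river: ρ → (5,45,-20)
river: ρ → (-20,35,15)
river: ρ → (15,25,-30)
closes: descent 0, river 18
min |a| on river = 5

5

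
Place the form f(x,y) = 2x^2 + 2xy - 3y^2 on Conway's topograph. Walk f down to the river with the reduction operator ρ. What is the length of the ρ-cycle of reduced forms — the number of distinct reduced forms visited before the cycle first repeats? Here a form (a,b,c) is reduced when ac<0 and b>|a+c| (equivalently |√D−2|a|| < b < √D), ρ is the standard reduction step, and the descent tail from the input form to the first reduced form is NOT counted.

D = 28, ⌊√D⌋ = 5
river: ρ → (-3,4,1)
river: ρ → (1,4,-3)
river: ρ → (-3,2,2)
river: ρ → (2,2,-3)
ρ-cycle length = 4 (tail of 0 descent steps not counted)

4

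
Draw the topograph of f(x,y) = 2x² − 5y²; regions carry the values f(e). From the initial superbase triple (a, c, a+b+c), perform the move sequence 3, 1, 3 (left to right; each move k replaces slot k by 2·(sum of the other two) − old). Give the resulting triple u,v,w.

start (2,-5,-3) = (f(1,0),f(0,1),f(1,1))
replace slot 3: 2·(2+(-5)) − (-3) = -3 → (2,-5,-3)
replace slot 1: 2·((-5)+(-3)) − 2 = -18 → (-18,-5,-3)
replace slot 3: 2·((-18)+(-5)) − (-3) = -43 → (-18,-5,-43)

-18,-5,-43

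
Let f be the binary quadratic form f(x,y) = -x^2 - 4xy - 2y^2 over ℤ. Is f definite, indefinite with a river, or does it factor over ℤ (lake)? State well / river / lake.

D = b²−4ac = (-4)² − 4·(-1)·(-2) = 8
D > 0 non-square ⇒ indefinite ⇒ periodic river

river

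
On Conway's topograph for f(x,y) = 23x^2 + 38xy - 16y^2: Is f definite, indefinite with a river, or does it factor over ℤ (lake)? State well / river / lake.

D = b²−4ac = 38² − 4·23·(-16) = 2916
D = 54² is a perfect square ⇒ form factors over ℤ ⇒ lakes

lake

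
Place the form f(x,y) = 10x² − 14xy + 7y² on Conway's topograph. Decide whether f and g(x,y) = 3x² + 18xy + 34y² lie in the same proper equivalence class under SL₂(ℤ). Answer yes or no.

D₁ = -84, D₂ = -84
f: translate: b→6 (≡-14 mod 20), so (10,-14,7)→(10,6,3)
f: flip: (10,6,3)→(3,-6,10)
f: translate: b→0 (≡-6 mod 6), so (3,-6,10)→(3,0,7)
f: reduced (well bottom): (3,0,7) with a≤c, −a<b≤a
g: translate: b→0 (≡18 mod 6), so (3,18,34)→(3,0,7)
g: reduced (well bottom): (3,0,7) with a≤c, −a<b≤a
reduced forms (3, 0, 7) vs (3, 0, 7) ⇒ equivalent

yes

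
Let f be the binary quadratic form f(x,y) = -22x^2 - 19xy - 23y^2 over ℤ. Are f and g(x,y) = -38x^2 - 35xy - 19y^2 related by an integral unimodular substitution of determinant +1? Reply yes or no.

D₁ = -1663, D₂ = -1663
f is negative-definite; reduce −f:
−f: reduced (well bottom): (22,19,23) with a≤c, −a<b≤a
flip sign back: reduced form of f is (-22,-19,-23)
g is negative-definite; reduce −g:
−g: flip: (38,35,19)→(19,-35,38)
−g: translate: b→3 (≡-35 mod 38), so (19,-35,38)→(19,3,22)
−g: reduced (well bottom): (19,3,22) with a≤c, −a<b≤a
flip sign back: reduced form of g is (-19,-3,-22)
reduced forms (-22, -19, -23) vs (-19, -3, -22) ⇒ inequivalent

no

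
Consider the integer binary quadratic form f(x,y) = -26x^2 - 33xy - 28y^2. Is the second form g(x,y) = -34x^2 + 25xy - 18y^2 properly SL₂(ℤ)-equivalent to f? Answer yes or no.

D₁ = -1823, D₂ = -1823
f is negative-definite; reduce −f:
−f: translate: b→-19 (≡33 mod 52), so (26,33,28)→(26,-19,21)
−f: flip: (26,-19,21)→(21,19,26)
−f: reduced (well bottom): (21,19,26) with a≤c, −a<b≤a
flip sign back: reduced form of f is (-21,-19,-26)
g is negative-definite; reduce −g:
−g: flip: (34,-25,18)→(18,25,34)
−g: translate: b→-11 (≡25 mod 36), so (18,25,34)→(18,-11,27)
−g: reduced (well bottom): (18,-11,27) with a≤c, −a<b≤a
flip sign back: reduced form of g is (-18,11,-27)
reduced forms (-21, -19, -26) vs (-18, 11, -27) ⇒ inequivalent

no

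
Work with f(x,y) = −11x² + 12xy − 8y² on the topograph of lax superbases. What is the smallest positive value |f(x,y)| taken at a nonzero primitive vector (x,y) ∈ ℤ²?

translate: b→10 (≡-12 mod 22), so (11,-12,8)→(11,10,7)
flip: (11,10,7)→(7,-10,11)
translate: b→4 (≡-10 mod 14), so (7,-10,11)→(7,4,8)
reduced (well bottom): (7,4,8) with a≤c, −a<b≤a
well minimum |f| = |-7| = 7 (negative-definite)

7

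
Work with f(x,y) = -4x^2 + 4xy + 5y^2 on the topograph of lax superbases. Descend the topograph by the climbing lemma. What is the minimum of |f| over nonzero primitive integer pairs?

river: ρ → (5,6,-3)
river: ρ → (-3,6,5)
river: ρ → (5,4,-4)
river: ρ → (-4,4,5)
closes: descent 0, river 4
min |a| on river = 3

3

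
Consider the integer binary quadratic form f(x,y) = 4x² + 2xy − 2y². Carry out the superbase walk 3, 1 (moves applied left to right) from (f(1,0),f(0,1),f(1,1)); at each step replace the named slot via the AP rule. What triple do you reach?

start (4,-2,4) = (f(1,0),f(0,1),f(1,1))
replace slot 3: 2·(4+(-2)) − 4 = 0 → (4,-2,0)
replace slot 1: 2·((-2)+0) − 4 = -8 → (-8,-2,0)

-8,-2,0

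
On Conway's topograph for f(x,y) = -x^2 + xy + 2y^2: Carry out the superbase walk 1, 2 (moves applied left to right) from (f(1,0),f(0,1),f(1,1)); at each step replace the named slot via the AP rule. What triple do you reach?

start (-1,2,2) = (f(1,0),f(0,1),f(1,1))
replace slot 1: 2·(2+2) − (-1) = 9 → (9,2,2)
replace slot 2: 2·(9+2) − 2 = 20 → (9,20,2)

9,20,2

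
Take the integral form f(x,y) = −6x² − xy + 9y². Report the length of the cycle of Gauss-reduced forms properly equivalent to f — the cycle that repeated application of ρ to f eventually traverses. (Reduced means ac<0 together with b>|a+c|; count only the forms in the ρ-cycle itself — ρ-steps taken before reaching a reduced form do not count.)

D = 217, ⌊√D⌋ = 14
descent: ρ → (9,1,-6)
descent: ρ → (-6,11,4)  [lands on river]
river: ρ → (4,13,-3)
river: ρ → (-3,11,8)
river: ρ → (8,5,-6)
river: ρ → (-6,7,7)
river: ρ → (7,7,-6)
river: ρ → (-6,5,8)
river: ρ → (8,11,-3)
river: ρ → (-3,13,4)
river: ρ → (4,11,-6)
river: ρ → (-6,13,2)
river: ρ → (2,11,-12)
river: ρ → (-12,13,1)
river: ρ → (1,13,-12)
river: ρ → (-12,11,2)
river: ρ → (2,13,-6)
ρ-cycle length = 16 (tail of 2 descent steps not counted)

16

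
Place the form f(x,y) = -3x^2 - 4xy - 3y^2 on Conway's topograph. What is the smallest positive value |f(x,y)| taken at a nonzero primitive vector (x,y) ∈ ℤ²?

translate: b→-2 (≡4 mod 6), so (3,4,3)→(3,-2,2)
flip: (3,-2,2)→(2,2,3)
reduced (well bottom): (2,2,3) with a≤c, −a<b≤a
well minimum |f| = |-2| = 2 (negative-definite)

2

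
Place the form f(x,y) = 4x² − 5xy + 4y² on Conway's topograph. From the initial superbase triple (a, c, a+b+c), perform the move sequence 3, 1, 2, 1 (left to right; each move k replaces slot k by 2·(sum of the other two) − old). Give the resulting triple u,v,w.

start (4,4,3) = (f(1,0),f(0,1),f(1,1))
replace slot 3: 2·(4+4) − 3 = 13 → (4,4,13)
replace slot 1: 2·(4+13) − 4 = 30 → (30,4,13)
replace slot 2: 2·(30+13) − 4 = 82 → (30,82,13)
replace slot 1: 2·(82+13) − 30 = 160 → (160,82,13)

160,82,13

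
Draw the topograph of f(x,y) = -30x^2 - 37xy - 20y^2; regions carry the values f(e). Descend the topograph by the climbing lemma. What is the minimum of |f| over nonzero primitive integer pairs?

translate: b→-23 (≡37 mod 60), so (30,37,20)→(30,-23,13)
flip: (30,-23,13)→(13,23,30)
translate: b→-3 (≡23 mod 26), so (13,23,30)→(13,-3,20)
reduced (well bottom): (13,-3,20) with a≤c, −a<b≤a
well minimum |f| = |-13| = 13 (negative-definite)

13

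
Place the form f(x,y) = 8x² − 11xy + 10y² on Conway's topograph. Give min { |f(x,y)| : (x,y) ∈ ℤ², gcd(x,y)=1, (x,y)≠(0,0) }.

translate: b→5 (≡-11 mod 16), so (8,-11,10)→(8,5,7)
flip: (8,5,7)→(7,-5,8)
reduced (well bottom): (7,-5,8) with a≤c, −a<b≤a
well minimum = a = 7

7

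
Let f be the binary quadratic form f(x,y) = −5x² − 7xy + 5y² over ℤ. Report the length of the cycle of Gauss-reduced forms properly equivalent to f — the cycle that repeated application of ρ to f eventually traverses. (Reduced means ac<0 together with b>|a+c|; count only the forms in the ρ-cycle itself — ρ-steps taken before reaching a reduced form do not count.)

D = 149, ⌊√D⌋ = 12
descent: ρ → (5,7,-5)  [lands on river]
river: ρ → (-5,3,7)
river: ρ → (7,11,-1)
river: ρ → (-1,11,7)
river: ρ → (7,3,-5)
river: ρ → (-5,7,5)
river: ρ → (5,3,-7)
river: ρ → (-7,11,1)
river: ρ → (1,11,-7)
river: ρ → (-7,3,5)
ρ-cycle length = 10 (tail of 1 descent step not counted)

10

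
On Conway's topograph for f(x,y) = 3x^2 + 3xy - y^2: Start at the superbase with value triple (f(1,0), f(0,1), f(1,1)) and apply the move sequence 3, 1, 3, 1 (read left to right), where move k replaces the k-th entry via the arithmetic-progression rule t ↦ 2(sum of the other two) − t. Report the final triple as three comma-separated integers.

start (3,-1,5) = (f(1,0),f(0,1),f(1,1))
replace slot 3: 2·(3+(-1)) − 5 = -1 → (3,-1,-1)
replace slot 1: 2·((-1)+(-1)) − 3 = -7 → (-7,-1,-1)
replace slot 3: 2·((-7)+(-1)) − (-1) = -15 → (-7,-1,-15)
replace slot 1: 2·((-1)+(-15)) − (-7) = -25 → (-25,-1,-15)

-25,-1,-15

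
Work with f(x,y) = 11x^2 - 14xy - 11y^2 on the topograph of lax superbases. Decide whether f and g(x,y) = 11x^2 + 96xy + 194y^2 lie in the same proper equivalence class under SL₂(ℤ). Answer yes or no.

D₁ = 680, D₂ = 680
river cycle of f (length 10): (-11, 14, 11), (11, 8, -14), (-14, 20, 5), (5, 20, -14), (-14, 8, 11), (11, 14, -11), (-11, 8, 14), (14, 20, -5), (-5, 20, 14), (14, 8, -11)
river cycle of g (length 10): (11, 8, -14), (-14, 20, 5), (5, 20, -14), (-14, 8, 11), (11, 14, -11), (-11, 8, 14), (14, 20, -5), (-5, 20, 14), (14, 8, -11), (-11, 14, 11)
cycles coincide ⇒ equivalent

yes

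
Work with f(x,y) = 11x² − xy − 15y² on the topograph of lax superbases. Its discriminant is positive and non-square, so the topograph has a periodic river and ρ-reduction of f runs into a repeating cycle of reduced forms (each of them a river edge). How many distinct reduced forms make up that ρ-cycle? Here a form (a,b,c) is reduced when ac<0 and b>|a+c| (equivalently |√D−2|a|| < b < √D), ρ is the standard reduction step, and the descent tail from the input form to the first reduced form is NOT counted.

D = 661, ⌊√D⌋ = 25
descent: ρ → (-15,1,11)
descent: ρ → (11,21,-5)  [lands on river]
river: ρ → (-5,19,15)
river: ρ → (15,11,-9)
river: ρ → (-9,25,1)
river: ρ → (1,25,-9)
river: ρ → (-9,11,15)
river: ρ → (15,19,-5)
river: ρ → (-5,21,11)
river: ρ → (11,23,-3)
river: ρ → (-3,25,3)
river: ρ → (3,23,-11)
river: ρ → (-11,21,5)
river: ρ → (5,19,-15)
river: ρ → (-15,11,9)
river: ρ → (9,25,-1)
river: ρ → (-1,25,9)
river: ρ → (9,11,-15)
river: ρ → (-15,19,5)
river: ρ → (5,21,-11)
river: ρ → (-11,23,3)
river: ρ → (3,25,-3)
river: ρ → (-3,23,11)
ρ-cycle length = 22 (tail of 2 descent steps not counted)

22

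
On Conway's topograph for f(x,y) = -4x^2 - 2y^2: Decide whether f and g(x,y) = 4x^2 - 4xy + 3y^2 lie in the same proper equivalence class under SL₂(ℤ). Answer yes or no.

D₁ = -32, D₂ = -32
f is negative-definite; reduce −f:
−f: flip: (4,0,2)→(2,0,4)
−f: reduced (well bottom): (2,0,4) with a≤c, −a<b≤a
flip sign back: reduced form of f is (-2,0,-4)
g: translate: b→4 (≡-4 mod 8), so (4,-4,3)→(4,4,3)
g: flip: (4,4,3)→(3,-4,4)
g: translate: b→2 (≡-4 mod 6), so (3,-4,4)→(3,2,3)
g: reduced (well bottom): (3,2,3) with a≤c, −a<b≤a
reduced forms (-2, 0, -4) vs (3, 2, 3) ⇒ inequivalent

no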